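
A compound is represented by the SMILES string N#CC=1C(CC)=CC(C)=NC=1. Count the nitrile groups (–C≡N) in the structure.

The nitrile motif appears at heavy-atom position 2 in the SMILES.
Nitrile count: 1.

1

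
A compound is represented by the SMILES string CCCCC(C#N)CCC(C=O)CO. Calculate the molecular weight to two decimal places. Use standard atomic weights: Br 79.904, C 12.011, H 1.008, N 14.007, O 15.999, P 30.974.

First, the molecular formula is C11H19NO2 (counting implicit H from valence).
  C: 11 × 12.011 = 132.121
  H: 19 × 1.008 = 19.152
  N: 1 × 14.007 = 14.007
  O: 2 × 15.999 = 31.998
Sum: 11×12.011 + 19×1.008 + 1×14.007 + 2×15.999 = 197.278 → 197.28 g/mol.

197.28 g/mol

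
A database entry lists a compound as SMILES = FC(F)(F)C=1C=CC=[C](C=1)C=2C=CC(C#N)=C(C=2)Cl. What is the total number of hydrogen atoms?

Walk through each heavy atom and fill implicit hydrogens from standard valence (C 4, N 3, O 2, S 2, halogen 1):
  atom 1: F (halogen, monovalent) → 0 H
  atom 2: C, bond orders sum to 4 (valence 4) → 0 H
  atom 3: F (halogen, monovalent) → 0 H
  atom 4: F (halogen, monovalent) → 0 H
  atom 5: C, bond orders sum to 4 (valence 4) → 0 H
  atom 6: C, bond orders sum to 3 (valence 4) → 1 H
  atom 7: C, bond orders sum to 3 (valence 4) → 1 H
  atom 8: C, bond orders sum to 3 (valence 4) → 1 H
  atom 9: C with explicit H count 0
  atom 10: C, bond orders sum to 3 (valence 4) → 1 H
  atom 11: C, bond orders sum to 4 (valence 4) → 0 H
  atom 12: C, bond orders sum to 3 (valence 4) → 1 H
  atom 13: C, bond orders sum to 3 (valence 4) → 1 H
  atom 14: C, bond orders sum to 4 (valence 4) → 0 H
  atom 15: C, bond orders sum to 4 (valence 4) → 0 H
  atom 16: N, bond orders sum to 3 (valence 3) → 0 H
  atom 17: C, bond orders sum to 4 (valence 4) → 0 H
  atom 18: C, bond orders sum to 3 (valence 4) → 1 H
  atom 19: Cl (halogen, monovalent) → 0 H
Total hydrogens: 7.

7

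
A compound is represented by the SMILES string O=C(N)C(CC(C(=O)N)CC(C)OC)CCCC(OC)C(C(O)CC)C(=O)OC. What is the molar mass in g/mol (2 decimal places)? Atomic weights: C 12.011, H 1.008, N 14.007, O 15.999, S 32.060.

418.53 g/mol

First, the molecular formula is C20H38N2O7 (counting implicit H from valence).
  C: 20 × 12.011 = 240.220
  H: 38 × 1.008 = 38.304
  N: 2 × 14.007 = 28.014
  O: 7 × 15.999 = 111.993
Sum: 20×12.011 + 38×1.008 + 2×14.007 + 7×15.999 = 418.531 → 418.53 g/mol.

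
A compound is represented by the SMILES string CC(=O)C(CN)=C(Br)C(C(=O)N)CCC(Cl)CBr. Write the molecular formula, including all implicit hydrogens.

Walk through each heavy atom and fill implicit hydrogens from standard valence (C 4, N 3, O 2, S 2, halogen 1):
  atom 1: C, bond orders sum to 1 (valence 4) → 3 H
  atom 2: C, bond orders sum to 4 (valence 4) → 0 H
  atom 3: O, bond orders sum to 2 (valence 2) → 0 H
  atom 4: C, bond orders sum to 4 (valence 4) → 0 H
  atom 5: C, bond orders sum to 2 (valence 4) → 2 H
  atom 6: N, bond orders sum to 1 (valence 3) → 2 H
  atom 7: C, bond orders sum to 4 (valence 4) → 0 H
  atom 8: Br (halogen, monovalent) → 0 H
  atom 9: C, bond orders sum to 3 (valence 4) → 1 H
  atom 10: C, bond orders sum to 4 (valence 4) → 0 H
  atom 11: O, bond orders sum to 2 (valence 2) → 0 H
  atom 12: N, bond orders sum to 1 (valence 3) → 2 H
  atom 13: C, bond orders sum to 2 (valence 4) → 2 H
  atom 14: C, bond orders sum to 2 (valence 4) → 2 H
  atom 15: C, bond orders sum to 3 (valence 4) → 1 H
  atom 16: Cl (halogen, monovalent) → 0 H
  atom 17: C, bond orders sum to 2 (valence 4) → 2 H
  atom 18: Br (halogen, monovalent) → 0 H
Totals → C:11, H:17, Br:2, Cl:1, N:2, O:2.
In Hill order: C11H17Br2ClN2O2.

C11H17Br2ClN2O2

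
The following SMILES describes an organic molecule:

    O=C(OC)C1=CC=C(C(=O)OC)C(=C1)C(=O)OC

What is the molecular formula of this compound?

C12H12O6

Walk through each heavy atom and fill implicit hydrogens from standard valence (C 4, N 3, O 2, S 2, halogen 1):
  atom 1: O, bond orders sum to 2 (valence 2) → 0 H
  atom 2: C, bond orders sum to 4 (valence 4) → 0 H
  atom 3: O, bond orders sum to 2 (valence 2) → 0 H
  atom 4: C, bond orders sum to 1 (valence 4) → 3 H
  atom 5: C, bond orders sum to 4 (valence 4) → 0 H
  atom 6: C, bond orders sum to 3 (valence 4) → 1 H
  atom 7: C, bond orders sum to 3 (valence 4) → 1 H
  atom 8: C, bond orders sum to 4 (valence 4) → 0 H
  atom 9: C, bond orders sum to 4 (valence 4) → 0 H
  atom 10: O, bond orders sum to 2 (valence 2) → 0 H
  atom 11: O, bond orders sum to 2 (valence 2) → 0 H
  atom 12: C, bond orders sum to 1 (valence 4) → 3 H
  atom 13: C, bond orders sum to 4 (valence 4) → 0 H
  atom 14: C, bond orders sum to 3 (valence 4) → 1 H
  atom 15: C, bond orders sum to 4 (valence 4) → 0 H
  atom 16: O, bond orders sum to 2 (valence 2) → 0 H
  atom 17: O, bond orders sum to 2 (valence 2) → 0 H
  atom 18: C, bond orders sum to 1 (valence 4) → 3 H
Totals → C:12, H:12, O:6.
In Hill order: C12H12O6.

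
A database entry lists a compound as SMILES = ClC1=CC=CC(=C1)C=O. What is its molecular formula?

C7H5ClO

Walk through each heavy atom and fill implicit hydrogens from standard valence (C 4, N 3, O 2, S 2, halogen 1):
  atom 1: Cl (halogen, monovalent) → 0 H
  atom 2: C, bond orders sum to 4 (valence 4) → 0 H
  atom 3: C, bond orders sum to 3 (valence 4) → 1 H
  atom 4: C, bond orders sum to 3 (valence 4) → 1 H
  atom 5: C, bond orders sum to 3 (valence 4) → 1 H
  atom 6: C, bond orders sum to 4 (valence 4) → 0 H
  atom 7: C, bond orders sum to 3 (valence 4) → 1 H
  atom 8: C, bond orders sum to 3 (valence 4) → 1 H
  atom 9: O, bond orders sum to 2 (valence 2) → 0 H
Totals → C:7, H:5, Cl:1, O:1.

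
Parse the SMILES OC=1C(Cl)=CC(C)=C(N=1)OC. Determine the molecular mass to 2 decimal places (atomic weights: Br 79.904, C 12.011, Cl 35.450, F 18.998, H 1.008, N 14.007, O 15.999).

173.60 g/mol

First, the molecular formula is C7H8ClNO2 (counting implicit H from valence).
  C: 7 × 12.011 = 84.077
  Cl: 1 × 35.450 = 35.450
  H: 8 × 1.008 = 8.064
  N: 1 × 14.007 = 14.007
  O: 2 × 15.999 = 31.998
Sum: 7×12.011 + 1×35.450 + 8×1.008 + 1×14.007 + 2×15.999 = 173.596 → 173.60 g/mol.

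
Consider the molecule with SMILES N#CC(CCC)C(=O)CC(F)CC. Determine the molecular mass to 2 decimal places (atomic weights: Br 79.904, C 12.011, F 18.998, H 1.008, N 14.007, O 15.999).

185.24 g/mol

First, the molecular formula is C10H16FNO (counting implicit H from valence).
  C: 10 × 12.011 = 120.110
  F: 1 × 18.998 = 18.998
  H: 16 × 1.008 = 16.128
  N: 1 × 14.007 = 14.007
  O: 1 × 15.999 = 15.999
Sum: 10×12.011 + 1×18.998 + 16×1.008 + 1×14.007 + 1×15.999 = 185.242 → 185.24 g/mol.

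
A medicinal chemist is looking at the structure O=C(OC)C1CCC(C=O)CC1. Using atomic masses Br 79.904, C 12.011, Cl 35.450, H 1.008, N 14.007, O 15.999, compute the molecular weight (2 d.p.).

170.21 g/mol

First, the molecular formula is C9H14O3 (counting implicit H from valence).
  C: 9 × 12.011 = 108.099
  H: 14 × 1.008 = 14.112
  O: 3 × 15.999 = 47.997
Sum: 9×12.011 + 14×1.008 + 3×15.999 = 170.208 → 170.21 g/mol.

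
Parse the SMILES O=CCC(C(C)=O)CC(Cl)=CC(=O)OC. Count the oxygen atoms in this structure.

4

Scan the SMILES for O atoms (remember two-letter symbols like Cl and Br are single atoms).
Oxygen count: 4.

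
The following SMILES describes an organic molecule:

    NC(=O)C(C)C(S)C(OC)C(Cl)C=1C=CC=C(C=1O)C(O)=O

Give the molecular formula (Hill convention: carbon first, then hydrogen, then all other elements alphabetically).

Walk through each heavy atom and fill implicit hydrogens from standard valence (C 4, N 3, O 2, S 2, halogen 1):
  atom 1: N, bond orders sum to 1 (valence 3) → 2 H
  atom 2: C, bond orders sum to 4 (valence 4) → 0 H
  atom 3: O, bond orders sum to 2 (valence 2) → 0 H
  atom 4: C, bond orders sum to 3 (valence 4) → 1 H
  atom 5: C, bond orders sum to 1 (valence 4) → 3 H
  atom 6: C, bond orders sum to 3 (valence 4) → 1 H
  atom 7: S, bond orders sum to 1 (valence 2) → 1 H
  atom 8: C, bond orders sum to 3 (valence 4) → 1 H
  atom 9: O, bond orders sum to 2 (valence 2) → 0 H
  atom 10: C, bond orders sum to 1 (valence 4) → 3 H
  atom 11: C, bond orders sum to 3 (valence 4) → 1 H
  atom 12: Cl (halogen, monovalent) → 0 H
  atom 13: C, bond orders sum to 4 (valence 4) → 0 H
  atom 14: C, bond orders sum to 3 (valence 4) → 1 H
  atom 15: C, bond orders sum to 3 (valence 4) → 1 H
  atom 16: C, bond orders sum to 3 (valence 4) → 1 H
  atom 17: C, bond orders sum to 4 (valence 4) → 0 H
  atom 18: C, bond orders sum to 4 (valence 4) → 0 H
  atom 19: O, bond orders sum to 1 (valence 2) → 1 H
  atom 20: C, bond orders sum to 4 (valence 4) → 0 H
  atom 21: O, bond orders sum to 1 (valence 2) → 1 H
  atom 22: O, bond orders sum to 2 (valence 2) → 0 H
Totals → C:14, H:18, Cl:1, N:1, O:5, S:1.

C14H18ClNO5S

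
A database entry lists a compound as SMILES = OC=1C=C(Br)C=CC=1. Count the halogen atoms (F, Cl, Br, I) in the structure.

1

Halogen atoms appear at heavy-atom position 5 (1×Br).
Other groups present: 1 hydroxyl.
Halogen count: 1.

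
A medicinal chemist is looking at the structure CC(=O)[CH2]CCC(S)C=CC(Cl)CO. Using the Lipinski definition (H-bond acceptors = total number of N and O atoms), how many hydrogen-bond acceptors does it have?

2

N atoms: 0; O atoms: 2.
Lipinski HBA = 0 + 2 = 2.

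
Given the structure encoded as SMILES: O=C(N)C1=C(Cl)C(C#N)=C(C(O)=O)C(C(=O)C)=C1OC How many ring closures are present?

In SMILES, each pair of matching ring-closure digits denotes one ring-closing bond; the number of such bonds equals the number of independent rings.
Ring-closure bonds here: 1.

1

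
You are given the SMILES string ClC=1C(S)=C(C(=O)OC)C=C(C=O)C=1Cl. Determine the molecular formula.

Walk through each heavy atom and fill implicit hydrogens from standard valence (C 4, N 3, O 2, S 2, halogen 1):
  atom 1: Cl (halogen, monovalent) → 0 H
  atom 2: C, bond orders sum to 4 (valence 4) → 0 H
  atom 3: C, bond orders sum to 4 (valence 4) → 0 H
  atom 4: S, bond orders sum to 1 (valence 2) → 1 H
  atom 5: C, bond orders sum to 4 (valence 4) → 0 H
  atom 6: C, bond orders sum to 4 (valence 4) → 0 H
  atom 7: O, bond orders sum to 2 (valence 2) → 0 H
  atom 8: O, bond orders sum to 2 (valence 2) → 0 H
  atom 9: C, bond orders sum to 1 (valence 4) → 3 H
  atom 10: C, bond orders sum to 3 (valence 4) → 1 H
  atom 11: C, bond orders sum to 4 (valence 4) → 0 H
  atom 12: C, bond orders sum to 3 (valence 4) → 1 H
  atom 13: O, bond orders sum to 2 (valence 2) → 0 H
  atom 14: C, bond orders sum to 4 (valence 4) → 0 H
  atom 15: Cl (halogen, monovalent) → 0 H
Totals → C:9, H:6, Cl:2, O:3, S:1.
In Hill order: C9H6Cl2O3S.

C9H6Cl2O3S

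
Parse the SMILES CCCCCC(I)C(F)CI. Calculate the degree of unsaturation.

0

Degree of unsaturation = (number of rings) + (number of π bonds).
Ring closures in the SMILES: 0.
π bonds: none → 0 DoU from unsaturation.
Total DoU = 0 + 0 = 0.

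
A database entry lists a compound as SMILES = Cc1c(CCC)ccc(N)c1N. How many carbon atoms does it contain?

10

Count every carbon token in the SMILES (each C, including those in ring-closure positions and inside branches).
Carbon count: 10.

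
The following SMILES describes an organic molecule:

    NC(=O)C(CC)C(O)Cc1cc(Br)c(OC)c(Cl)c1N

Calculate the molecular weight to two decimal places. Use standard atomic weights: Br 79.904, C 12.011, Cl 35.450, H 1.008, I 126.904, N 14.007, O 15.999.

365.65 g/mol

First, the molecular formula is C13H18BrClN2O3 (counting implicit H from valence).
  Br: 1 × 79.904 = 79.904
  C: 13 × 12.011 = 156.143
  Cl: 1 × 35.450 = 35.450
  H: 18 × 1.008 = 18.144
  N: 2 × 14.007 = 28.014
  O: 3 × 15.999 = 47.997
Sum: 1×79.904 + 13×12.011 + 1×35.450 + 18×1.008 + 2×14.007 + 3×15.999 = 365.652 → 365.65 g/mol.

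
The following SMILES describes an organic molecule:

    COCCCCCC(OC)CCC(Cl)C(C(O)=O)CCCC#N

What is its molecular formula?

Walk through each heavy atom and fill implicit hydrogens from standard valence (C 4, N 3, O 2, S 2, halogen 1):
  atom 1: C, bond orders sum to 1 (valence 4) → 3 H
  atom 2: O, bond orders sum to 2 (valence 2) → 0 H
  atom 3: C, bond orders sum to 2 (valence 4) → 2 H
  atom 4: C, bond orders sum to 2 (valence 4) → 2 H
  atom 5: C, bond orders sum to 2 (valence 4) → 2 H
  atom 6: C, bond orders sum to 2 (valence 4) → 2 H
  atom 7: C, bond orders sum to 2 (valence 4) → 2 H
  atom 8: C, bond orders sum to 3 (valence 4) → 1 H
  atom 9: O, bond orders sum to 2 (valence 2) → 0 H
  atom 10: C, bond orders sum to 1 (valence 4) → 3 H
  atom 11: C, bond orders sum to 2 (valence 4) → 2 H
  atom 12: C, bond orders sum to 2 (valence 4) → 2 H
  atom 13: C, bond orders sum to 3 (valence 4) → 1 H
  atom 14: Cl (halogen, monovalent) → 0 H
  atom 15: C, bond orders sum to 3 (valence 4) → 1 H
  atom 16: C, bond orders sum to 4 (valence 4) → 0 H
  atom 17: O, bond orders sum to 1 (valence 2) → 1 H
  atom 18: O, bond orders sum to 2 (valence 2) → 0 H
  atom 19: C, bond orders sum to 2 (valence 4) → 2 H
  atom 20: C, bond orders sum to 2 (valence 4) → 2 H
  atom 21: C, bond orders sum to 2 (valence 4) → 2 H
  atom 22: C, bond orders sum to 4 (valence 4) → 0 H
  atom 23: N, bond orders sum to 3 (valence 3) → 0 H
Totals → C:17, H:30, Cl:1, N:1, O:4.

C17H30ClNO4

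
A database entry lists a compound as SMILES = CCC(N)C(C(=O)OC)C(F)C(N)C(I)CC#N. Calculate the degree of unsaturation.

3

Molecular formula: C11H19FIN3O2.
DoU = (2C + 2 + N − H − X) / 2, where X is the halogen count and O/S are ignored.
    = (2·11 + 2 + 3 − 19 − 2) / 2 = 6 / 2 = 3.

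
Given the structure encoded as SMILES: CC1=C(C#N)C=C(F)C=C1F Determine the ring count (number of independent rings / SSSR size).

1

In SMILES, each pair of matching ring-closure digits denotes one ring-closing bond; the number of such bonds equals the number of independent rings.
Ring-closure bonds here: 1.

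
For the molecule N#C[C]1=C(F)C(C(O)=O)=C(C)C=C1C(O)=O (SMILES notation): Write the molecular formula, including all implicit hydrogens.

Walk through each heavy atom and fill implicit hydrogens from standard valence (C 4, N 3, O 2, S 2, halogen 1):
  atom 1: N, bond orders sum to 3 (valence 3) → 0 H
  atom 2: C, bond orders sum to 4 (valence 4) → 0 H
  atom 3: C with explicit H count 0
  atom 4: C, bond orders sum to 4 (valence 4) → 0 H
  atom 5: F (halogen, monovalent) → 0 H
  atom 6: C, bond orders sum to 4 (valence 4) → 0 H
  atom 7: C, bond orders sum to 4 (valence 4) → 0 H
  atom 8: O, bond orders sum to 1 (valence 2) → 1 H
  atom 9: O, bond orders sum to 2 (valence 2) → 0 H
  atom 10: C, bond orders sum to 4 (valence 4) → 0 H
  atom 11: C, bond orders sum to 1 (valence 4) → 3 H
  atom 12: C, bond orders sum to 3 (valence 4) → 1 H
  atom 13: C, bond orders sum to 4 (valence 4) → 0 H
  atom 14: C, bond orders sum to 4 (valence 4) → 0 H
  atom 15: O, bond orders sum to 1 (valence 2) → 1 H
  atom 16: O, bond orders sum to 2 (valence 2) → 0 H
Totals → C:10, H:6, F:1, N:1, O:4.

C10H6FNO4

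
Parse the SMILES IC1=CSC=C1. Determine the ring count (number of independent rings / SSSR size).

1

In SMILES, each pair of matching ring-closure digits denotes one ring-closing bond; the number of such bonds equals the number of independent rings.
Ring-closure bonds here: 1.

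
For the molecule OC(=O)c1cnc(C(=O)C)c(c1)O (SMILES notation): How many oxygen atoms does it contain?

Scan the SMILES for O atoms (remember two-letter symbols like Cl and Br are single atoms).
Oxygen count: 4.

4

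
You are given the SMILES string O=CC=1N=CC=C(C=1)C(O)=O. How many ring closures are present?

1

In SMILES, each pair of matching ring-closure digits denotes one ring-closing bond; the number of such bonds equals the number of independent rings.
Ring-closure bonds here: 1.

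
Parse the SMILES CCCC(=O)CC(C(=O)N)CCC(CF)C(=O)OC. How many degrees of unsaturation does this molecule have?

3

Molecular formula: C13H22FNO4.
DoU = (2C + 2 + N − H − X) / 2, where X is the halogen count and O/S are ignored.
    = (2·13 + 2 + 1 − 22 − 1) / 2 = 6 / 2 = 3.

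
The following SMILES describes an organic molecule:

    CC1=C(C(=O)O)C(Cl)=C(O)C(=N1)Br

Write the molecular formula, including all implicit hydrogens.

C7H5BrClNO3

Walk through each heavy atom and fill implicit hydrogens from standard valence (C 4, N 3, O 2, S 2, halogen 1):
  atom 1: C, bond orders sum to 1 (valence 4) → 3 H
  atom 2: C, bond orders sum to 4 (valence 4) → 0 H
  atom 3: C, bond orders sum to 4 (valence 4) → 0 H
  atom 4: C, bond orders sum to 4 (valence 4) → 0 H
  atom 5: O, bond orders sum to 2 (valence 2) → 0 H
  atom 6: O, bond orders sum to 1 (valence 2) → 1 H
  atom 7: C, bond orders sum to 4 (valence 4) → 0 H
  atom 8: Cl (halogen, monovalent) → 0 H
  atom 9: C, bond orders sum to 4 (valence 4) → 0 H
  atom 10: O, bond orders sum to 1 (valence 2) → 1 H
  atom 11: C, bond orders sum to 4 (valence 4) → 0 H
  atom 12: N, bond orders sum to 3 (valence 3) → 0 H
  atom 13: Br (halogen, monovalent) → 0 H
Totals → C:7, H:5, Br:1, Cl:1, N:1, O:3.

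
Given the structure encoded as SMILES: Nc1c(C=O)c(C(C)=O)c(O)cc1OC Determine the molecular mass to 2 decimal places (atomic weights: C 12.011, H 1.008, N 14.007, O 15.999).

209.20 g/mol

First, the molecular formula is C10H11NO4 (counting implicit H from valence).
  C: 10 × 12.011 = 120.110
  H: 11 × 1.008 = 11.088
  N: 1 × 14.007 = 14.007
  O: 4 × 15.999 = 63.996
Sum: 10×12.011 + 11×1.008 + 1×14.007 + 4×15.999 = 209.201 → 209.20 g/mol.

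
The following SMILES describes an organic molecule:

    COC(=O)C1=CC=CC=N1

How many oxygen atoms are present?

Scan the SMILES for O atoms (remember two-letter symbols like Cl and Br are single atoms).
Oxygen count: 2.

2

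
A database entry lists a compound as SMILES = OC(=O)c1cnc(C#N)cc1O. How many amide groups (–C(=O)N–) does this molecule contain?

Scan the SMILES for the amide motif — none present.
Groups that are present: 1 carboxylic acid, 1 hydroxyl, 1 nitrile.

0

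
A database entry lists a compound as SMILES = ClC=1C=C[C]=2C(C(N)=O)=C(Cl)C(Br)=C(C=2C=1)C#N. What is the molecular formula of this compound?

C12H5BrCl2N2O

Walk through each heavy atom and fill implicit hydrogens from standard valence (C 4, N 3, O 2, S 2, halogen 1):
  atom 1: Cl (halogen, monovalent) → 0 H
  atom 2: C, bond orders sum to 4 (valence 4) → 0 H
  atom 3: C, bond orders sum to 3 (valence 4) → 1 H
  atom 4: C, bond orders sum to 3 (valence 4) → 1 H
  atom 5: C with explicit H count 0
  atom 6: C, bond orders sum to 4 (valence 4) → 0 H
  atom 7: C, bond orders sum to 4 (valence 4) → 0 H
  atom 8: N, bond orders sum to 1 (valence 3) → 2 H
  atom 9: O, bond orders sum to 2 (valence 2) → 0 H
  atom 10: C, bond orders sum to 4 (valence 4) → 0 H
  atom 11: Cl (halogen, monovalent) → 0 H
  atom 12: C, bond orders sum to 4 (valence 4) → 0 H
  atom 13: Br (halogen, monovalent) → 0 H
  atom 14: C, bond orders sum to 4 (valence 4) → 0 H
  atom 15: C, bond orders sum to 4 (valence 4) → 0 H
  atom 16: C, bond orders sum to 3 (valence 4) → 1 H
  atom 17: C, bond orders sum to 4 (valence 4) → 0 H
  atom 18: N, bond orders sum to 3 (valence 3) → 0 H
Totals → C:12, H:5, Br:1, Cl:2, N:2, O:1.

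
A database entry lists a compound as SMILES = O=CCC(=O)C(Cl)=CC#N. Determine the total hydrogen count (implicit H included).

Walk through each heavy atom and fill implicit hydrogens from standard valence (C 4, N 3, O 2, S 2, halogen 1):
  atom 1: O, bond orders sum to 2 (valence 2) → 0 H
  atom 2: C, bond orders sum to 3 (valence 4) → 1 H
  atom 3: C, bond orders sum to 2 (valence 4) → 2 H
  atom 4: C, bond orders sum to 4 (valence 4) → 0 H
  atom 5: O, bond orders sum to 2 (valence 2) → 0 H
  atom 6: C, bond orders sum to 4 (valence 4) → 0 H
  atom 7: Cl (halogen, monovalent) → 0 H
  atom 8: C, bond orders sum to 3 (valence 4) → 1 H
  atom 9: C, bond orders sum to 4 (valence 4) → 0 H
  atom 10: N, bond orders sum to 3 (valence 3) → 0 H
Total hydrogens: 4.

4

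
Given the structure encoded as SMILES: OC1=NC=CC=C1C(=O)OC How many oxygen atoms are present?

3

Scan the SMILES for O atoms (remember two-letter symbols like Cl and Br are single atoms).
Oxygen count: 3.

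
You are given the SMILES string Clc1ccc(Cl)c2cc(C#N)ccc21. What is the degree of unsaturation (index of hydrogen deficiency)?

Molecular formula: C11H5Cl2N.
DoU = (2C + 2 + N − H − X) / 2, where X is the halogen count and O/S are ignored.
    = (2·11 + 2 + 1 − 5 − 2) / 2 = 18 / 2 = 9.

9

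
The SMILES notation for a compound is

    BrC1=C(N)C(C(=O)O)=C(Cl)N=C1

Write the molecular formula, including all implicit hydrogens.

C6H4BrClN2O2

Walk through each heavy atom and fill implicit hydrogens from standard valence (C 4, N 3, O 2, S 2, halogen 1):
  atom 1: Br (halogen, monovalent) → 0 H
  atom 2: C, bond orders sum to 4 (valence 4) → 0 H
  atom 3: C, bond orders sum to 4 (valence 4) → 0 H
  atom 4: N, bond orders sum to 1 (valence 3) → 2 H
  atom 5: C, bond orders sum to 4 (valence 4) → 0 H
  atom 6: C, bond orders sum to 4 (valence 4) → 0 H
  atom 7: O, bond orders sum to 2 (valence 2) → 0 H
  atom 8: O, bond orders sum to 1 (valence 2) → 1 H
  atom 9: C, bond orders sum to 4 (valence 4) → 0 H
  atom 10: Cl (halogen, monovalent) → 0 H
  atom 11: N, bond orders sum to 3 (valence 3) → 0 H
  atom 12: C, bond orders sum to 3 (valence 4) → 1 H
Totals → C:6, H:4, Br:1, Cl:1, N:2, O:2.
In Hill order: C6H4BrClN2O2.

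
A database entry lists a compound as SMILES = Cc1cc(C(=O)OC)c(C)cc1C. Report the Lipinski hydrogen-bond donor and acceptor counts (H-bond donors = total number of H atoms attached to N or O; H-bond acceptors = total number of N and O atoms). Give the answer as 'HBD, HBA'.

0, 2

Donors: find every N or O and count the H atoms it carries.
  atom 6 (O): bond orders sum to 2 → 0 H
  atom 7 (O): bond orders sum to 2 → 0 H
Lipinski HBD = 0.
Acceptors: N atoms = 0, O atoms = 2 → HBA = 2.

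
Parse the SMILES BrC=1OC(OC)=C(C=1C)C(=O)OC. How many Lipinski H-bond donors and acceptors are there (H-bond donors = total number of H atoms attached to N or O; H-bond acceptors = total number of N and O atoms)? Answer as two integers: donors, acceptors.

Donors: find every N or O and count the H atoms it carries.
  atom 3 (O): bond orders sum to 2 → 0 H
  atom 5 (O): bond orders sum to 2 → 0 H
  atom 11 (O): bond orders sum to 2 → 0 H
  atom 12 (O): bond orders sum to 2 → 0 H
Lipinski HBD = 0.
Acceptors: N atoms = 0, O atoms = 4 → HBA = 4.

0, 4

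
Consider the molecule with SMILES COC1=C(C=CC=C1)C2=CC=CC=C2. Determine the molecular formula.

Walk through each heavy atom and fill implicit hydrogens from standard valence (C 4, N 3, O 2, S 2, halogen 1):
  atom 1: C, bond orders sum to 1 (valence 4) → 3 H
  atom 2: O, bond orders sum to 2 (valence 2) → 0 H
  atom 3: C, bond orders sum to 4 (valence 4) → 0 H
  atom 4: C, bond orders sum to 4 (valence 4) → 0 H
  atom 5: C, bond orders sum to 3 (valence 4) → 1 H
  atom 6: C, bond orders sum to 3 (valence 4) → 1 H
  atom 7: C, bond orders sum to 3 (valence 4) → 1 H
  atom 8: C, bond orders sum to 3 (valence 4) → 1 H
  atom 9: C, bond orders sum to 4 (valence 4) → 0 H
  atom 10: C, bond orders sum to 3 (valence 4) → 1 H
  atom 11: C, bond orders sum to 3 (valence 4) → 1 H
  atom 12: C, bond orders sum to 3 (valence 4) → 1 H
  atom 13: C, bond orders sum to 3 (valence 4) → 1 H
  atom 14: C, bond orders sum to 3 (valence 4) → 1 H
Totals → C:13, H:12, O:1.
In Hill order: C13H12O.

C13H12O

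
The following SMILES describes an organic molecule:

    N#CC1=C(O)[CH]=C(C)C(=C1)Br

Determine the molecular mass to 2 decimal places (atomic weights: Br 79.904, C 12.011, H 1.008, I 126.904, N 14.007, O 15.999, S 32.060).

First, the molecular formula is C8H6BrNO (counting implicit H from valence).
  Br: 1 × 79.904 = 79.904
  C: 8 × 12.011 = 96.088
  H: 6 × 1.008 = 6.048
  N: 1 × 14.007 = 14.007
  O: 1 × 15.999 = 15.999
Sum: 1×79.904 + 8×12.011 + 6×1.008 + 1×14.007 + 1×15.999 = 212.046 → 212.05 g/mol.

212.05 g/mol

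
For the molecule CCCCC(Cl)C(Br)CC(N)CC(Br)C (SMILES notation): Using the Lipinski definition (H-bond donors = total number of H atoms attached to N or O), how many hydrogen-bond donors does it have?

Donors: find every N or O and count the H atoms it carries.
  atom 11 (N): bond orders sum to 1 → 2 H
Lipinski HBD = 2.

2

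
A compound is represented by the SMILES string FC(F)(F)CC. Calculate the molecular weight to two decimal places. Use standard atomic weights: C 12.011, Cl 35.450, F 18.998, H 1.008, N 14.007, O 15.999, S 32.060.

98.07 g/mol

First, the molecular formula is C3H5F3 (counting implicit H from valence).
  C: 3 × 12.011 = 36.033
  F: 3 × 18.998 = 56.994
  H: 5 × 1.008 = 5.040
Sum: 3×12.011 + 3×18.998 + 5×1.008 = 98.067 → 98.07 g/mol.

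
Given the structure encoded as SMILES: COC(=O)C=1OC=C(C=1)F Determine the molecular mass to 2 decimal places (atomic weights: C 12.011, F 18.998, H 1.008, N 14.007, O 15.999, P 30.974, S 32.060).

144.10 g/mol

First, the molecular formula is C6H5FO3 (counting implicit H from valence).
  C: 6 × 12.011 = 72.066
  F: 1 × 18.998 = 18.998
  H: 5 × 1.008 = 5.040
  O: 3 × 15.999 = 47.997
Sum: 6×12.011 + 1×18.998 + 5×1.008 + 3×15.999 = 144.101 → 144.10 g/mol.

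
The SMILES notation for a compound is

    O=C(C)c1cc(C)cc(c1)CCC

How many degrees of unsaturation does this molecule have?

Molecular formula: C12H16O.
DoU = (2C + 2 + N − H − X) / 2, where X is the halogen count and O/S are ignored.
    = (2·12 + 2 + 0 − 16 − 0) / 2 = 10 / 2 = 5.

5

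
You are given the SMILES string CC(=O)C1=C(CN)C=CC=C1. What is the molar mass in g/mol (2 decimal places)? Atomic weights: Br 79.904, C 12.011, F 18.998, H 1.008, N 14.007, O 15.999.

First, the molecular formula is C9H11NO (counting implicit H from valence).
  C: 9 × 12.011 = 108.099
  H: 11 × 1.008 = 11.088
  N: 1 × 14.007 = 14.007
  O: 1 × 15.999 = 15.999
Sum: 9×12.011 + 11×1.008 + 1×14.007 + 1×15.999 = 149.193 → 149.19 g/mol.

149.19 g/mol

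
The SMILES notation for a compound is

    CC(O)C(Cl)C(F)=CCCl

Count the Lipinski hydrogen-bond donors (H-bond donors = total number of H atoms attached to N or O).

Donors: find every N or O and count the H atoms it carries.
  atom 3 (O): bond orders sum to 1 → 1 H
Lipinski HBD = 1.

1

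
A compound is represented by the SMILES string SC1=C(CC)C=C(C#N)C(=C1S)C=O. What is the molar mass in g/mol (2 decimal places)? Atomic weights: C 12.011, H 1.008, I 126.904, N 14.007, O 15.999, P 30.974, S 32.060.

223.31 g/mol

First, the molecular formula is C10H9NOS2 (counting implicit H from valence).
  C: 10 × 12.011 = 120.110
  H: 9 × 1.008 = 9.072
  N: 1 × 14.007 = 14.007
  O: 1 × 15.999 = 15.999
  S: 2 × 32.060 = 64.120
Sum: 10×12.011 + 9×1.008 + 1×14.007 + 1×15.999 + 2×32.060 = 223.308 → 223.31 g/mol.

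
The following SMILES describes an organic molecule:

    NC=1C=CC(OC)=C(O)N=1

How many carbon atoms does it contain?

Count every carbon token in the SMILES (each C, including those in ring-closure positions and inside branches).
Carbon count: 6.

6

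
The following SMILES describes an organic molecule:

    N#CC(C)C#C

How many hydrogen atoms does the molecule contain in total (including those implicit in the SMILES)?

5

Walk through each heavy atom and fill implicit hydrogens from standard valence (C 4, N 3, O 2, S 2, halogen 1):
  atom 1: N, bond orders sum to 3 (valence 3) → 0 H
  atom 2: C, bond orders sum to 4 (valence 4) → 0 H
  atom 3: C, bond orders sum to 3 (valence 4) → 1 H
  atom 4: C, bond orders sum to 1 (valence 4) → 3 H
  atom 5: C, bond orders sum to 4 (valence 4) → 0 H
  atom 6: C, bond orders sum to 3 (valence 4) → 1 H
Total hydrogens: 5.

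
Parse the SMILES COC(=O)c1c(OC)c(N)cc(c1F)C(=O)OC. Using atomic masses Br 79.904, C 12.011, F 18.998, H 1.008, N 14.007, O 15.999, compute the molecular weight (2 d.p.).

First, the molecular formula is C11H12FNO5 (counting implicit H from valence).
  C: 11 × 12.011 = 132.121
  F: 1 × 18.998 = 18.998
  H: 12 × 1.008 = 12.096
  N: 1 × 14.007 = 14.007
  O: 5 × 15.999 = 79.995
Sum: 11×12.011 + 1×18.998 + 12×1.008 + 1×14.007 + 5×15.999 = 257.217 → 257.22 g/mol.

257.22 g/mol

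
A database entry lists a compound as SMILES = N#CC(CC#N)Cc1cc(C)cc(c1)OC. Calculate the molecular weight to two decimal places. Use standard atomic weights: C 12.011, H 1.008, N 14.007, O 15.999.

214.27 g/mol

First, the molecular formula is C13H14N2O (counting implicit H from valence).
  C: 13 × 12.011 = 156.143
  H: 14 × 1.008 = 14.112
  N: 2 × 14.007 = 28.014
  O: 1 × 15.999 = 15.999
Sum: 13×12.011 + 14×1.008 + 2×14.007 + 1×15.999 = 214.268 → 214.27 g/mol.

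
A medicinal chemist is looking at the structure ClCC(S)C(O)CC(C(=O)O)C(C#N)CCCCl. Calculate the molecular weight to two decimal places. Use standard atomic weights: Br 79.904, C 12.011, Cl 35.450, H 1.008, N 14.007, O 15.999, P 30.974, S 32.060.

314.22 g/mol

First, the molecular formula is C11H17Cl2NO3S (counting implicit H from valence).
  C: 11 × 12.011 = 132.121
  Cl: 2 × 35.450 = 70.900
  H: 17 × 1.008 = 17.136
  N: 1 × 14.007 = 14.007
  O: 3 × 15.999 = 47.997
  S: 1 × 32.060 = 32.060
Sum: 11×12.011 + 2×35.450 + 17×1.008 + 1×14.007 + 3×15.999 + 1×32.060 = 314.221 → 314.22 g/mol.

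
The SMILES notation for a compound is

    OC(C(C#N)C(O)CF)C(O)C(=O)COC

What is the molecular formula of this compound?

C9H14FNO5

Walk through each heavy atom and fill implicit hydrogens from standard valence (C 4, N 3, O 2, S 2, halogen 1):
  atom 1: O, bond orders sum to 1 (valence 2) → 1 H
  atom 2: C, bond orders sum to 3 (valence 4) → 1 H
  atom 3: C, bond orders sum to 3 (valence 4) → 1 H
  atom 4: C, bond orders sum to 4 (valence 4) → 0 H
  atom 5: N, bond orders sum to 3 (valence 3) → 0 H
  atom 6: C, bond orders sum to 3 (valence 4) → 1 H
  atom 7: O, bond orders sum to 1 (valence 2) → 1 H
  atom 8: C, bond orders sum to 2 (valence 4) → 2 H
  atom 9: F (halogen, monovalent) → 0 H
  atom 10: C, bond orders sum to 3 (valence 4) → 1 H
  atom 11: O, bond orders sum to 1 (valence 2) → 1 H
  atom 12: C, bond orders sum to 4 (valence 4) → 0 H
  atom 13: O, bond orders sum to 2 (valence 2) → 0 H
  atom 14: C, bond orders sum to 2 (valence 4) → 2 H
  atom 15: O, bond orders sum to 2 (valence 2) → 0 H
  atom 16: C, bond orders sum to 1 (valence 4) → 3 H
Totals → C:9, H:14, F:1, N:1, O:5.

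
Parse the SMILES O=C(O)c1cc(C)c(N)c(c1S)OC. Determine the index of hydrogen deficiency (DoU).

5

Molecular formula: C9H11NO3S.
DoU = (2C + 2 + N − H − X) / 2, where X is the halogen count and O/S are ignored.
    = (2·9 + 2 + 1 − 11 − 0) / 2 = 10 / 2 = 5.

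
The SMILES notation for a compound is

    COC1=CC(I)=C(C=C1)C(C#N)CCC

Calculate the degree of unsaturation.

Molecular formula: C12H14INO.
DoU = (2C + 2 + N − H − X) / 2, where X is the halogen count and O/S are ignored.
    = (2·12 + 2 + 1 − 14 − 1) / 2 = 12 / 2 = 6.

6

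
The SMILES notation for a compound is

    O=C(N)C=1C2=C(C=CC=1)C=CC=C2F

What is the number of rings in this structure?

2

In SMILES, each pair of matching ring-closure digits denotes one ring-closing bond; the number of such bonds equals the number of independent rings.
Ring-closure bonds here: 2.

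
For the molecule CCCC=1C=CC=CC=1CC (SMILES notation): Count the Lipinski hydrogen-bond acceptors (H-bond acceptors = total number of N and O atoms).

N atoms: 0; O atoms: 0.
Lipinski HBA = 0 + 0 = 0.

0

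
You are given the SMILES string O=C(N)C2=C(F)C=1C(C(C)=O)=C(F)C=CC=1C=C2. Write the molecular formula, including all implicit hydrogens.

C13H9F2NO2

Walk through each heavy atom and fill implicit hydrogens from standard valence (C 4, N 3, O 2, S 2, halogen 1):
  atom 1: O, bond orders sum to 2 (valence 2) → 0 H
  atom 2: C, bond orders sum to 4 (valence 4) → 0 H
  atom 3: N, bond orders sum to 1 (valence 3) → 2 H
  atom 4: C, bond orders sum to 4 (valence 4) → 0 H
  atom 5: C, bond orders sum to 4 (valence 4) → 0 H
  atom 6: F (halogen, monovalent) → 0 H
  atom 7: C, bond orders sum to 4 (valence 4) → 0 H
  atom 8: C, bond orders sum to 4 (valence 4) → 0 H
  atom 9: C, bond orders sum to 4 (valence 4) → 0 H
  atom 10: C, bond orders sum to 1 (valence 4) → 3 H
  atom 11: O, bond orders sum to 2 (valence 2) → 0 H
  atom 12: C, bond orders sum to 4 (valence 4) → 0 H
  atom 13: F (halogen, monovalent) → 0 H
  atom 14: C, bond orders sum to 3 (valence 4) → 1 H
  atom 15: C, bond orders sum to 3 (valence 4) → 1 H
  atom 16: C, bond orders sum to 4 (valence 4) → 0 H
  atom 17: C, bond orders sum to 3 (valence 4) → 1 H
  atom 18: C, bond orders sum to 3 (valence 4) → 1 H
Totals → C:13, H:9, F:2, N:1, O:2.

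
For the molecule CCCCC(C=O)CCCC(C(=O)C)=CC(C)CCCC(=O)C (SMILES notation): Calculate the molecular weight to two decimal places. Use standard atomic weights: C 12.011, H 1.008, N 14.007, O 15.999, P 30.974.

First, the molecular formula is C20H34O3 (counting implicit H from valence).
  C: 20 × 12.011 = 240.220
  H: 34 × 1.008 = 34.272
  O: 3 × 15.999 = 47.997
Sum: 20×12.011 + 34×1.008 + 3×15.999 = 322.489 → 322.49 g/mol.

322.49 g/mol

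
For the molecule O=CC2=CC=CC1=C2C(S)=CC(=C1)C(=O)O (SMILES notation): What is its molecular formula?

C12H8O3S

Walk through each heavy atom and fill implicit hydrogens from standard valence (C 4, N 3, O 2, S 2, halogen 1):
  atom 1: O, bond orders sum to 2 (valence 2) → 0 H
  atom 2: C, bond orders sum to 3 (valence 4) → 1 H
  atom 3: C, bond orders sum to 4 (valence 4) → 0 H
  atom 4: C, bond orders sum to 3 (valence 4) → 1 H
  atom 5: C, bond orders sum to 3 (valence 4) → 1 H
  atom 6: C, bond orders sum to 3 (valence 4) → 1 H
  atom 7: C, bond orders sum to 4 (valence 4) → 0 H
  atom 8: C, bond orders sum to 4 (valence 4) → 0 H
  atom 9: C, bond orders sum to 4 (valence 4) → 0 H
  atom 10: S, bond orders sum to 1 (valence 2) → 1 H
  atom 11: C, bond orders sum to 3 (valence 4) → 1 H
  atom 12: C, bond orders sum to 4 (valence 4) → 0 H
  atom 13: C, bond orders sum to 3 (valence 4) → 1 H
  atom 14: C, bond orders sum to 4 (valence 4) → 0 H
  atom 15: O, bond orders sum to 2 (valence 2) → 0 H
  atom 16: O, bond orders sum to 1 (valence 2) → 1 H
Totals → C:12, H:8, O:3, S:1.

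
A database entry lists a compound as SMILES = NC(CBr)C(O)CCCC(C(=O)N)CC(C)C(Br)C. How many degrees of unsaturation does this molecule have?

1

Degree of unsaturation = (number of rings) + (number of π bonds).
Ring closures in the SMILES: 0.
π bonds: 1 double bond (each 1 DoU) → 1 DoU from unsaturation.
Total DoU = 0 + 1 = 1.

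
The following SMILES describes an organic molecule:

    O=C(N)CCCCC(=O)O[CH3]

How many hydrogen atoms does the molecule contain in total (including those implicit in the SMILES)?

13

Walk through each heavy atom and fill implicit hydrogens from standard valence (C 4, N 3, O 2, S 2, halogen 1):
  atom 1: O, bond orders sum to 2 (valence 2) → 0 H
  atom 2: C, bond orders sum to 4 (valence 4) → 0 H
  atom 3: N, bond orders sum to 1 (valence 3) → 2 H
  atom 4: C, bond orders sum to 2 (valence 4) → 2 H
  atom 5: C, bond orders sum to 2 (valence 4) → 2 H
  atom 6: C, bond orders sum to 2 (valence 4) → 2 H
  atom 7: C, bond orders sum to 2 (valence 4) → 2 H
  atom 8: C, bond orders sum to 4 (valence 4) → 0 H
  atom 9: O, bond orders sum to 2 (valence 2) → 0 H
  atom 10: O, bond orders sum to 2 (valence 2) → 0 H
  atom 11: C with explicit H count 3
Total hydrogens: 13.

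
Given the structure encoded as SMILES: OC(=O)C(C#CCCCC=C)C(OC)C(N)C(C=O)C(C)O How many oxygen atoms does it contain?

Scan the SMILES for O atoms (remember two-letter symbols like Cl and Br are single atoms).
Oxygen count: 5.

5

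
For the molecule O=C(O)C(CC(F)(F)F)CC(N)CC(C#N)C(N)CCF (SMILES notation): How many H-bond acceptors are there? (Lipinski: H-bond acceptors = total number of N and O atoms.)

N atoms: 3; O atoms: 2.
Lipinski HBA = 3 + 2 = 5.

5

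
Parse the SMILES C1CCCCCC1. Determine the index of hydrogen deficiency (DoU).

1

Degree of unsaturation = (number of rings) + (number of π bonds).
Ring closures in the SMILES: 1.
π bonds: none → 0 DoU from unsaturation.
Total DoU = 1 + 0 = 1.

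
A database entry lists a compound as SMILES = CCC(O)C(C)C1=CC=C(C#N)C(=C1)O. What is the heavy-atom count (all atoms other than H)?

Every atom symbol written in the SMILES (organic subset) is one heavy atom; implicit H are not written.
Heavy atoms by element → C:12, N:1, O:2.
Total: 15.

15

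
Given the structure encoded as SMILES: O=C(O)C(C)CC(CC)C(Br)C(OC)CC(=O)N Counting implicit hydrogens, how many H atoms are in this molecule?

22

Walk through each heavy atom and fill implicit hydrogens from standard valence (C 4, N 3, O 2, S 2, halogen 1):
  atom 1: O, bond orders sum to 2 (valence 2) → 0 H
  atom 2: C, bond orders sum to 4 (valence 4) → 0 H
  atom 3: O, bond orders sum to 1 (valence 2) → 1 H
  atom 4: C, bond orders sum to 3 (valence 4) → 1 H
  atom 5: C, bond orders sum to 1 (valence 4) → 3 H
  atom 6: C, bond orders sum to 2 (valence 4) → 2 H
  atom 7: C, bond orders sum to 3 (valence 4) → 1 H
  atom 8: C, bond orders sum to 2 (valence 4) → 2 H
  atom 9: C, bond orders sum to 1 (valence 4) → 3 H
  atom 10: C, bond orders sum to 3 (valence 4) → 1 H
  atom 11: Br (halogen, monovalent) → 0 H
  atom 12: C, bond orders sum to 3 (valence 4) → 1 H
  atom 13: O, bond orders sum to 2 (valence 2) → 0 H
  atom 14: C, bond orders sum to 1 (valence 4) → 3 H
  atom 15: C, bond orders sum to 2 (valence 4) → 2 H
  atom 16: C, bond orders sum to 4 (valence 4) → 0 H
  atom 17: O, bond orders sum to 2 (valence 2) → 0 H
  atom 18: N, bond orders sum to 1 (valence 3) → 2 H
Total hydrogens: 22.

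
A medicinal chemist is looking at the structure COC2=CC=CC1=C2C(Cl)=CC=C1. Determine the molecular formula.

Walk through each heavy atom and fill implicit hydrogens from standard valence (C 4, N 3, O 2, S 2, halogen 1):
  atom 1: C, bond orders sum to 1 (valence 4) → 3 H
  atom 2: O, bond orders sum to 2 (valence 2) → 0 H
  atom 3: C, bond orders sum to 4 (valence 4) → 0 H
  atom 4: C, bond orders sum to 3 (valence 4) → 1 H
  atom 5: C, bond orders sum to 3 (valence 4) → 1 H
  atom 6: C, bond orders sum to 3 (valence 4) → 1 H
  atom 7: C, bond orders sum to 4 (valence 4) → 0 H
  atom 8: C, bond orders sum to 4 (valence 4) → 0 H
  atom 9: C, bond orders sum to 4 (valence 4) → 0 H
  atom 10: Cl (halogen, monovalent) → 0 H
  atom 11: C, bond orders sum to 3 (valence 4) → 1 H
  atom 12: C, bond orders sum to 3 (valence 4) → 1 H
  atom 13: C, bond orders sum to 3 (valence 4) → 1 H
Totals → C:11, H:9, Cl:1, O:1.

C11H9ClO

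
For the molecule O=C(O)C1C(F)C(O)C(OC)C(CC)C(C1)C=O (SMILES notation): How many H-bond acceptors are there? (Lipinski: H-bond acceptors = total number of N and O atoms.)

5

N atoms: 0; O atoms: 5.
Lipinski HBA = 0 + 5 = 5.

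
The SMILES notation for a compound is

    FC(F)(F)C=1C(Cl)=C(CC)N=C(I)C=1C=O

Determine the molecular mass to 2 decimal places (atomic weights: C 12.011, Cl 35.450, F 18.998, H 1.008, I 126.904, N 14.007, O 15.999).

363.50 g/mol

First, the molecular formula is C9H6ClF3INO (counting implicit H from valence).
  C: 9 × 12.011 = 108.099
  Cl: 1 × 35.450 = 35.450
  F: 3 × 18.998 = 56.994
  H: 6 × 1.008 = 6.048
  I: 1 × 126.904 = 126.904
  N: 1 × 14.007 = 14.007
  O: 1 × 15.999 = 15.999
Sum: 9×12.011 + 1×35.450 + 3×18.998 + 6×1.008 + 1×126.904 + 1×14.007 + 1×15.999 = 363.501 → 363.50 g/mol.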